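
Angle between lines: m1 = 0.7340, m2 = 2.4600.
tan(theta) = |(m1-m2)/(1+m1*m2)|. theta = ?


m1-m2 = -1.726
1+m1*m2 = 2.80564
tan(theta) = |-1.726/2.80564| = 0.615189
theta = arctan(|-1.726/2.80564|) = 31.5994 degrees (acute angle)

31.5994 degrees


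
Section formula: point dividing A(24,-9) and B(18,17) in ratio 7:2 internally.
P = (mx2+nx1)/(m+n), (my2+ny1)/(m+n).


Px = (7*18 + 2*24)/9 = 174/9 = 19.3333
Py = (7*17 + 2*(-9))/9 = 101/9 = 11.2222

P = (19.3333, 11.2222)


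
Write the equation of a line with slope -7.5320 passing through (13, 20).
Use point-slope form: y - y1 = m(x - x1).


y - 20 = -7.5320(x - 13)
y = -7.5320x + 20 + 7.5320*13
y = -7.5320x + 117.9160

y = -7.5320x + 117.9160


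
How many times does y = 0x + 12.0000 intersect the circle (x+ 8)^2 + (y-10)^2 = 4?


Substitute y = 0x + 12.0000: (x+ 8)^2 + (0x+12.0000-10)^2 = 4
Expand to Ax^2 + Bx + C = 0, where b-k = 2
A = 1+m^2 = 1
B = 2(m(b-k) - h) = 2(0*2 + 8) = 16
C = h^2 + (b-k)^2 - r^2 = 64 + 4 - 4 = 64
disc = B^2-4AC = 256.0000 - 256.0000 = 0
disc = 0

1 intersection point (tangent)


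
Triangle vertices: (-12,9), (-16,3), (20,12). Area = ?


-12*(3-12) = 108
-16*(12-9) = -48
20*(9-3) = 120
sum = 180
Area = |180|/2 = 90.0000

90.0000 sq units


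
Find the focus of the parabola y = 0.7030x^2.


a = 0.7030
4a = 2.8120
focus = (0, 1/2.8120) = (0, 0.3556)

Focus = (0, 0.3556)


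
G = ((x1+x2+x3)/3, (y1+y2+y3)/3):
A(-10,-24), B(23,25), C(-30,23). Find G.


Gx = (-10+23- 30)/3 = -17/3 = -5.6667
Gy = (-24+25+23)/3 = 24/3 = 8.0000

G = (-5.6667, 8.0000)


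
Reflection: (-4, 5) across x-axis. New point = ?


Reflection rule for x-axis: (x, -y)
(-4, 5) -> (-4, -5)

(-4, -5)


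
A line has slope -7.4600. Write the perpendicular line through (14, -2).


Perpendicular slope = -1/m1 = -1/(-7.4600) = 0.1340
b2 = y0 - m2*x0 = -2 + 14/(-7.4600) = -2 - 1.8767 = -3.8767

y = 0.1340x - 3.8767


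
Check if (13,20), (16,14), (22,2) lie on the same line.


13*(14-2) + 16*(2-20) + 22*(20-14)
= 156 - 288 + 132 = 0

Yes, collinear (determinant = 0)


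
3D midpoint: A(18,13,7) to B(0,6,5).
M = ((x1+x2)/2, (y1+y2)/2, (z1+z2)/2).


Mx = (18+0)/2 = 9.0000
My = (13+6)/2 = 9.5000
Mz = (7+5)/2 = 6.0000

M = (9.0000, 9.5000, 6.0000)


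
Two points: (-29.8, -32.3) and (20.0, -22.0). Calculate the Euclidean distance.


dx = 20.0 + 29.8 = 49.8
dy = -22.0 + 32.3 = 10.3
d = sqrt(2480.04 + 106.09) = sqrt(2586.13) = 50.8540

50.8540


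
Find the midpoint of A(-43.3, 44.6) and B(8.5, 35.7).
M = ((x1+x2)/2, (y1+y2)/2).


Mx = (-43.3 + 8.5)/2 = -34.8/2 = -17.4000
My = (44.6 + 35.7)/2 = 80.3/2 = 40.1500

(-17.4000, 40.1500)


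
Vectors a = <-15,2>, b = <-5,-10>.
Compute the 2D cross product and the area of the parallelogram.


cross = -15*(-10) - 2*(-5) = 150 + 10 = 160
Parallelogram area = |160| = 160

cross = 160, parallelogram area = 160


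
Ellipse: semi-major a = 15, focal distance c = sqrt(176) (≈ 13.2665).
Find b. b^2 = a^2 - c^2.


b^2 = 15^2 - (sqrt(176))^2 = 225 - 176 = 49
b = sqrt(49) = 7

b = 7


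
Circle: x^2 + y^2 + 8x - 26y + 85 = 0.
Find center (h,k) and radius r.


h = -D/2 = -8/2 = -4
k = -E/2 = 26/2 = 13
r^2 = h^2 + k^2 - F = 16 + 169 - 85 = 100
r = 10

Center (-4, 13), radius = 10


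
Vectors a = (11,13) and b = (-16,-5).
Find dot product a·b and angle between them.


a·b = 11*(-16) + 13*(-5) = -176 - 65 = -241
|a| = sqrt(121+169) = 17.0294
|b| = sqrt(256+25) = 16.7631
cos(theta) = -241/(sqrt(290)*sqrt(281)) = -241/sqrt(81490) = -0.844238
theta = arccos(-241/sqrt(81490)) = 147.5904 degrees

a·b = -241, theta = 147.5904 deg


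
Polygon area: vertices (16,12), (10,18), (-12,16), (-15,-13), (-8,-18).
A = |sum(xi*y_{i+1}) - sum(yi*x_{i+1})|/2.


sum(xi*y_{i+1}) = 16*18 + 10*16 - 12*(-13) - 15*(-18) - 8*12 = 778
sum(yi*x_{i+1}) = 12*10 + 18*(-12) + 16*(-15) - 13*(-8) - 18*16 = -520
Area = |778 + 520|/2 = 1298/2 = 649.0000

649.0000 sq units


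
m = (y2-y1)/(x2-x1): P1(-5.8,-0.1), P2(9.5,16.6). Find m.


dy = 16.6 + 0.1 = 16.7
dx = 9.5 + 5.8 = 15.3
m = 16.7/15.3 = 1.0915

m = 1.0915


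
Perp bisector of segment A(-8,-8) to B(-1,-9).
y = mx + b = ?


Midpoint = (-4.5, -8.5)
Slope of AB = dy/dx = -1/7 = -0.1429
Perp slope = -dx/dy = 7/1 = 7.0000
b = My - (perp slope)*Mx = -8.5 + (7*(-4.5))/(-1) = -8.5 + 31.5000 = 23.0000

y = 7.0000x + 23.0000


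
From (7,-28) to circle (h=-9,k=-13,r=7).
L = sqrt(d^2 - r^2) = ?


d = sqrt((7+ 9)^2 + (-28+ 13)^2) = sqrt(256+225) = 21.9317
L = sqrt(481.0000 - 49) = sqrt(432.0000) = 20.7846

20.7846


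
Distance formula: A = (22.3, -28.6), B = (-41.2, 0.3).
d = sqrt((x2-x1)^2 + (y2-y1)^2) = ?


dx = -41.2 - 22.3 = -63.5
dy = 0.3 + 28.6 = 28.9
d = sqrt(4032.25 + 835.21) = sqrt(4867.46) = 69.7672

69.7672


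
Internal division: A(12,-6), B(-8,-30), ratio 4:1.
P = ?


Px = (4*(-8) + 1*12)/5 = -20/5 = -4.0000
Py = (4*(-30) + 1*(-6))/5 = -126/5 = -25.2000

P = (-4.0000, -25.2000)


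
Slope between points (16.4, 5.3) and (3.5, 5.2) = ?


dy = 5.2 - 5.3 = -0.1
dx = 3.5 - 16.4 = -12.9
m = -0.1/(-12.9) = 0.0078

m = 0.0078


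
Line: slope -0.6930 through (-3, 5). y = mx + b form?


y - 5 = -0.6930(x + 3)
y = -0.6930x + 5 + 0.6930*(-3)
y = -0.6930x + 2.9210

y = -0.6930x + 2.9210


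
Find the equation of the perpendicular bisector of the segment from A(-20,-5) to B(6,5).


Midpoint = (-7, 0)
Slope of AB = dy/dx = 10/26 = 0.3846
Perp slope = -dx/dy = -26/10 = -2.6000
b = My - (perp slope)*Mx = 0 + (26*(-7))/10 = 0 - 18.2000 = -18.2000

y = -2.6000x - 18.2000


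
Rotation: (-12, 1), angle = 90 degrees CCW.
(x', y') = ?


cos(90) = 0, sin(90) = 1
x' = -12*0 - 1*1 = -1
y' = -12*1 + 1*0 = -12

(-1, -12)


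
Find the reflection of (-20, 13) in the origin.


Reflection rule for origin: (-x, -y)
(-20, 13) -> (20, -13)

(20, -13)


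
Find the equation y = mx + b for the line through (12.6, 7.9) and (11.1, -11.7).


m = (-19.6)/(-1.5) = 13.0667
b = y1 - m*x1 = 7.9 - (-19.6*12.6)/(-1.5) = 7.9 - 164.6400 = -156.7400

y = 13.0667x - 156.7400


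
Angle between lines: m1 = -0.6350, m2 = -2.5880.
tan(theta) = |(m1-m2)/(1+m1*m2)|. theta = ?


m1-m2 = 1.953
1+m1*m2 = 2.64338
tan(theta) = |1.953/2.64338| = 0.738827
theta = arctan(|1.953/2.64338|) = 36.4580 degrees (acute angle)

36.4580 degrees


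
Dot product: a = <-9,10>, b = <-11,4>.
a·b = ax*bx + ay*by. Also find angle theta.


a·b = -9*(-11) + 10*4 = 99 + 40 = 139
|a| = sqrt(81+100) = 13.4536
|b| = sqrt(121+16) = 11.7047
cos(theta) = 139/(sqrt(181)*sqrt(137)) = 139/sqrt(24797) = 0.882704
theta = arccos(139/sqrt(24797)) = 28.0297 degrees

a·b = 139, theta = 28.0297 deg


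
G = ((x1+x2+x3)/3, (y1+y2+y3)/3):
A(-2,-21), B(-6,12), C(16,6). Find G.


Gx = (-2- 6+16)/3 = 8/3 = 2.6667
Gy = (-21+12+6)/3 = -3/3 = -1.0000

G = (2.6667, -1.0000)


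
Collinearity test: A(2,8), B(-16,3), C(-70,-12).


2*(3+ 12) - 16*(-12-8) - 70*(8-3)
= 30 + 320 - 350 = 0

Yes, collinear (determinant = 0)


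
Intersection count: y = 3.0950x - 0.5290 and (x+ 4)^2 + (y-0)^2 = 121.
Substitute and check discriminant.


Substitute y = 3.0950x - 0.5290: (x+ 4)^2 + (3.0950x- 0.5290-0)^2 = 121
Expand to Ax^2 + Bx + C = 0, where b-k = -0.529
A = 1+m^2 = 10.579025
B = 2(m(b-k) - h) = 2(3.0950*(-0.529) + 4) = 4.72549
C = h^2 + (b-k)^2 - r^2 = 16 + 0.279841 - 121 = -104.720159
disc = B^2-4AC = 22.3303 + 4431.3487 = 4453.6790
disc > 0

2 intersection points


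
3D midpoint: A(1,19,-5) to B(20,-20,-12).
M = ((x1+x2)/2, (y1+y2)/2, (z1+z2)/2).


Mx = (1+20)/2 = 10.5000
My = (19- 20)/2 = -0.5000
Mz = (-5- 12)/2 = -8.5000

M = (10.5000, -0.5000, -8.5000)


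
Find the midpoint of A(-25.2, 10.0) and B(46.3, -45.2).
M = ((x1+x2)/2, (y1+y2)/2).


Mx = (-25.2 + 46.3)/2 = 21.1/2 = 10.5500
My = (10.0 - 45.2)/2 = -35.2/2 = -17.6000

(10.5500, -17.6000)


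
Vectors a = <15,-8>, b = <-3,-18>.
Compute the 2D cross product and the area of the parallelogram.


cross = 15*(-18) + 8*(-3) = -270 - 24 = -294
Parallelogram area = |-294| = 294

cross = -294, parallelogram area = 294


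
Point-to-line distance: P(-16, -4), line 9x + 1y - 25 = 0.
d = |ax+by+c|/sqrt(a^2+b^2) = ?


|9*(-16) + 1*(-4) - 25| = |-173| = 173
sqrt(81 + 1) = sqrt(82) = 9.0554
d = 173/sqrt(82) = 19.1047

19.1047


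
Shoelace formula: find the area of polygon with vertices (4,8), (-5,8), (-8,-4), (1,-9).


sum(xi*y_{i+1}) = 4*8 - 5*(-4) - 8*(-9) + 1*8 = 132
sum(yi*x_{i+1}) = 8*(-5) + 8*(-8) - 4*1 - 9*4 = -144
Area = |132 + 144|/2 = 276/2 = 138.0000

138.0000 sq units


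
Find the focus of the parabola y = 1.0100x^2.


a = 1.0100
4a = 4.0400
focus = (0, 1/4.0400) = (0, 0.2475)

Focus = (0, 0.2475)


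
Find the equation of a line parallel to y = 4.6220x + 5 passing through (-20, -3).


Parallel lines have equal slopes.
m2 = 4.6220
b2 = -3 - 4.6220*(-20) = 89.4400

y = 4.6220x + 89.4400


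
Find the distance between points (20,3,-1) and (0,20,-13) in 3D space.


dx=-20, dy=17, dz=-12
d = sqrt(400+289+144) = sqrt(833) = 28.8617

28.8617


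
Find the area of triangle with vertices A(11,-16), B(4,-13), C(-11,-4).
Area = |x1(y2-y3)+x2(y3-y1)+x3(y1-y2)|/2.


11*(-13+ 4) = -99
4*(-4+ 16) = 48
-11*(-16+ 13) = 33
sum = -18
Area = |-18|/2 = 9.0000

9.0000 sq units


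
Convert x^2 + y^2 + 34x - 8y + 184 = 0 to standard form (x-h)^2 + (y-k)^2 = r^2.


h = -D/2 = -34/2 = -17
k = -E/2 = 8/2 = 4
r^2 = h^2 + k^2 - F = 289 + 16 - 184 = 121
r = 11

Center (-17, 4), radius = 11


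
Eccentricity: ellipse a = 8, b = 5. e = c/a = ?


c = sqrt(64-25) = sqrt(39) = 6.2450
e = c/a = sqrt(39)/8 = 0.7806

e = 0.7806


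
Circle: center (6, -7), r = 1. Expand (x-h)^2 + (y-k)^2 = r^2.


(x-6)^2 + (y+ 7)^2 = 1^2
D = -2h = -12, E = -2k = 14
F = h^2+k^2-r^2 = 36+49-1 = 84

x^2 + y^2 - 12x + 14y + 84 = 0


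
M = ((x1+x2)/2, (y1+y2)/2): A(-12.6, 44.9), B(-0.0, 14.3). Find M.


Mx = (-12.6 - 0.0)/2 = -12.6/2 = -6.3000
My = (44.9 + 14.3)/2 = 59.2/2 = 29.6000

(-6.3000, 29.6000)


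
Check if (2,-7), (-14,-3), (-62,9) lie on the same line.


2*(-3-9) - 14*(9+ 7) - 62*(-7+ 3)
= -24 - 224 + 248 = 0

Yes, collinear (determinant = 0)


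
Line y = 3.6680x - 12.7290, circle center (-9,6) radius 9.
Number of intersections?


Substitute y = 3.6680x - 12.7290: (x+ 9)^2 + (3.6680x- 12.7290-6)^2 = 81
Expand to Ax^2 + Bx + C = 0, where b-k = -18.729
A = 1+m^2 = 14.454224
B = 2(m(b-k) - h) = 2(3.6680*(-18.729) + 9) = -119.395944
C = h^2 + (b-k)^2 - r^2 = 81 + 350.775441 - 81 = 350.775441
disc = B^2-4AC = 14255.3914 - 20280.7472 = -6025.3558
disc < 0

0 intersection points


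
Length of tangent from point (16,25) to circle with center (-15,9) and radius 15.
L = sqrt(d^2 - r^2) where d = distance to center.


d = sqrt((16+ 15)^2 + (25-9)^2) = sqrt(961+256) = 34.8855
L = sqrt(1217.0000 - 225) = sqrt(992.0000) = 31.4960

31.4960


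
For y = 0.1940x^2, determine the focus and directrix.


a = 0.1940
1/(4a) = 1.2887
Focus = (0, 1.2887)
Directrix: y = -1.2887

Focus = (0, 1.2887), Directrix: y = -1.2887


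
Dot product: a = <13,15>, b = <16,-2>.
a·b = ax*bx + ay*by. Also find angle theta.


a·b = 13*16 + 15*(-2) = 208 - 30 = 178
|a| = sqrt(169+225) = 19.8494
|b| = sqrt(256+4) = 16.1245
cos(theta) = 178/(sqrt(394)*sqrt(260)) = 178/sqrt(102440) = 0.556141
theta = arccos(178/sqrt(102440)) = 56.2106 degrees

a·b = 178, theta = 56.2106 deg


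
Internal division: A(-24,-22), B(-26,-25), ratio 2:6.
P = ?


Px = (2*(-26) + 6*(-24))/8 = -196/8 = -24.5000
Py = (2*(-25) + 6*(-22))/8 = -182/8 = -22.7500

P = (-24.5000, -22.7500)


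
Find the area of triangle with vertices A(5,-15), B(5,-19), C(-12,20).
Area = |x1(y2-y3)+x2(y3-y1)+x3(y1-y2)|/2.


5*(-19-20) = -195
5*(20+ 15) = 175
-12*(-15+ 19) = -48
sum = -68
Area = |-68|/2 = 34.0000

34.0000 sq units


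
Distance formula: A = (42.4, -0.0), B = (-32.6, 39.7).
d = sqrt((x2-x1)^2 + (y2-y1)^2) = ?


dx = -32.6 - 42.4 = -75.0
dy = 39.7 + 0.0 = 39.7
d = sqrt(5625.0 + 1576.09) = sqrt(7201.09) = 84.8592

84.8592


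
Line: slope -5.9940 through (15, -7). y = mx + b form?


y + 7 = -5.9940(x - 15)
y = -5.9940x - 7 + 5.9940*15
y = -5.9940x + 82.9100

y = -5.9940x + 82.9100


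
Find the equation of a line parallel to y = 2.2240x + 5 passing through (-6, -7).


Parallel lines have equal slopes.
m2 = 2.2240
b2 = -7 - 2.2240*(-6) = 6.3440

y = 2.2240x + 6.3440


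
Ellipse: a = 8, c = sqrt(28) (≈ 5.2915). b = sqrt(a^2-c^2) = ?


b^2 = 8^2 - (sqrt(28))^2 = 64 - 28 = 36
b = sqrt(36) = 6

b = 6


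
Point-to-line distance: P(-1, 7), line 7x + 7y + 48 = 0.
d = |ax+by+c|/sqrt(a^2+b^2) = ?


|7*(-1) + 7*7 + 48| = |90| = 90
sqrt(49 + 49) = sqrt(98) = 9.8995
d = 90/sqrt(98) = 9.0914

9.0914


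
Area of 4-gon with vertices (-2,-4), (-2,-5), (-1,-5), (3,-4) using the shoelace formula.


sum(xi*y_{i+1}) = -2*(-5) - 2*(-5) - 1*(-4) + 3*(-4) = 12
sum(yi*x_{i+1}) = -4*(-2) - 5*(-1) - 5*3 - 4*(-2) = 6
Area = |12 - 6|/2 = 6/2 = 3.0000

3.0000 sq units


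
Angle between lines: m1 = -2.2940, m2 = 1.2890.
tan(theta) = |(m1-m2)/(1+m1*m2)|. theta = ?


m1-m2 = -3.583
1+m1*m2 = -1.956966
tan(theta) = |-3.583/(-1.956966)| = 1.830895
theta = arctan(|-3.583/(-1.956966)|) = 61.3575 degrees (acute angle)

61.3575 degrees


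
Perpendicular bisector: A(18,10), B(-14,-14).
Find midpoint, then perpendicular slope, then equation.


Midpoint = (2, -2)
Slope of AB = dy/dx = -24/(-32) = 0.7500
Perp slope = -dx/dy = -32/24 = -1.3333
b = My - (perp slope)*Mx = -2 + (-32*2)/(-24) = -2 + 2.6667 = 0.6667

y = -1.3333x + 0.6667


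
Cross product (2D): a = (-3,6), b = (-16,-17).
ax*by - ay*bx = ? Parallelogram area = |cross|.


cross = -3*(-17) - 6*(-16) = 51 + 96 = 147
Parallelogram area = |147| = 147

cross = 147, parallelogram area = 147


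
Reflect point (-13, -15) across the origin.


Reflection rule for origin: (-x, -y)
(-13, -15) -> (13, 15)

(13, 15)


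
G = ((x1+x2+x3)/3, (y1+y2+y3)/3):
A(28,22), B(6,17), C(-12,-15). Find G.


Gx = (28+6- 12)/3 = 22/3 = 7.3333
Gy = (22+17- 15)/3 = 24/3 = 8.0000

G = (7.3333, 8.0000)


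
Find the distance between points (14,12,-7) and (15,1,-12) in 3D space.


dx=1, dy=-11, dz=-5
d = sqrt(1+121+25) = sqrt(147) = 12.1244

12.1244


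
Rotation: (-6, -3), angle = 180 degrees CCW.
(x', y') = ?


cos(180) = -1, sin(180) = 0
x' = -6*(-1) + 3*0 = 6
y' = -6*0 - 3*(-1) = 3

(6, 3)


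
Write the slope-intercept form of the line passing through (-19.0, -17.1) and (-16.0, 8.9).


m = (26.0)/(3.0) = 8.6667
b = y1 - m*x1 = -17.1 - (26.0*(-19.0))/(3.0) = -17.1 + 164.6667 = 147.5667

y = 8.6667x + 147.5667


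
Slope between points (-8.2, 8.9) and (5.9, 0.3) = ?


dy = 0.3 - 8.9 = -8.6
dx = 5.9 + 8.2 = 14.1
m = -8.6/14.1 = -0.6099

m = -0.6099


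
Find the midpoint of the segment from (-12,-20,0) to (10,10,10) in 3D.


Mx = (-12+10)/2 = -1.0000
My = (-20+10)/2 = -5.0000
Mz = (0+10)/2 = 5.0000

M = (-1.0000, -5.0000, 5.0000)


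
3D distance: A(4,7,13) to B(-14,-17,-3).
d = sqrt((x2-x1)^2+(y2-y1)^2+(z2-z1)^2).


dx=-18, dy=-24, dz=-16
d = sqrt(324+576+256) = sqrt(1156) = 34.0000

34.0000


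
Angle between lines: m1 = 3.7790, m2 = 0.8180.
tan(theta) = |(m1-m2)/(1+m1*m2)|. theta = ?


m1-m2 = 2.961
1+m1*m2 = 4.091222
tan(theta) = |2.961/4.091222| = 0.723745
theta = arctan(|2.961/4.091222|) = 35.8949 degrees (acute angle)

35.8949 degrees


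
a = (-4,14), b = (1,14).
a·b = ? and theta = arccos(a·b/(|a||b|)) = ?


a·b = -4*1 + 14*14 = -4 + 196 = 192
|a| = sqrt(16+196) = 14.5602
|b| = sqrt(1+196) = 14.0357
cos(theta) = 192/(sqrt(212)*sqrt(197)) = 192/sqrt(41764) = 0.939507
theta = arccos(192/sqrt(41764)) = 20.0310 degrees

a·b = 192, theta = 20.0310 deg


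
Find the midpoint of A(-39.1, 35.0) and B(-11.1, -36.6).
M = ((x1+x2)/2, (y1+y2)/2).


Mx = (-39.1 - 11.1)/2 = -50.2/2 = -25.1000
My = (35.0 - 36.6)/2 = -1.6/2 = -0.8000

(-25.1000, -0.8000)


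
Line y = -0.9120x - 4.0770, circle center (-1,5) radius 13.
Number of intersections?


Substitute y = -0.9120x - 4.0770: (x+ 1)^2 + (-0.9120x- 4.0770-5)^2 = 169
Expand to Ax^2 + Bx + C = 0, where b-k = -9.077
A = 1+m^2 = 1.831744
B = 2(m(b-k) - h) = 2(-0.9120*(-9.077) + 1) = 18.556448
C = h^2 + (b-k)^2 - r^2 = 1 + 82.391929 - 169 = -85.608071
disc = B^2-4AC = 344.3418 + 627.2483 = 971.5901
disc > 0

2 intersection points


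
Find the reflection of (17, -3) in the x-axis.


Reflection rule for x-axis: (x, -y)
(17, -3) -> (17, 3)

(17, 3)


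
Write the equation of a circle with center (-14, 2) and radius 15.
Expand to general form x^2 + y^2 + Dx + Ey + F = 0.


(x+ 14)^2 + (y-2)^2 = 15^2
D = -2h = 28, E = -2k = -4
F = h^2+k^2-r^2 = 196+4-225 = -25

x^2 + y^2 + 28x - 4y - 25 = 0


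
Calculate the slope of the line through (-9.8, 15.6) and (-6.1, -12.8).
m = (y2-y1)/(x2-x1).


dy = -12.8 - 15.6 = -28.4
dx = -6.1 + 9.8 = 3.7
m = -28.4/3.7 = -7.6757

m = -7.6757


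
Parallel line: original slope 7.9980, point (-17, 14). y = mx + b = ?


Parallel lines have equal slopes.
m2 = 7.9980
b2 = 14 - 7.9980*(-17) = 149.9660

y = 7.9980x + 149.9660


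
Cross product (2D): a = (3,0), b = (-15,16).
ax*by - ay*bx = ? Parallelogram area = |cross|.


cross = 3*16 - 0*(-15) = 48 - 0 = 48
Parallelogram area = |48| = 48

cross = 48, parallelogram area = 48


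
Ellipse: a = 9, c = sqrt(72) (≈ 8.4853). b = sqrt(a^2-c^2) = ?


b^2 = 9^2 - (sqrt(72))^2 = 81 - 72 = 9
b = sqrt(9) = 3

b = 3


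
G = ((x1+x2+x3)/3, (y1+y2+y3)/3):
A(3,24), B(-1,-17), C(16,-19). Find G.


Gx = (3- 1+16)/3 = 18/3 = 6.0000
Gy = (24- 17- 19)/3 = -12/3 = -4.0000

G = (6.0000, -4.0000)


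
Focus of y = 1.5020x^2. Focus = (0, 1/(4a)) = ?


a = 1.5020
4a = 6.0080
focus = (0, 1/6.0080) = (0, 0.1664)

Focus = (0, 0.1664)


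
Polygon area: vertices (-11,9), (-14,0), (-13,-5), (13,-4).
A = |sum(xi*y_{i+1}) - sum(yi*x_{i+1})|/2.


sum(xi*y_{i+1}) = -11*0 - 14*(-5) - 13*(-4) + 13*9 = 239
sum(yi*x_{i+1}) = 9*(-14) + 0*(-13) - 5*13 - 4*(-11) = -147
Area = |239 + 147|/2 = 386/2 = 193.0000

193.0000 sq units


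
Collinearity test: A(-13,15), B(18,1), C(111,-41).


-13*(1+ 41) + 18*(-41-15) + 111*(15-1)
= -546 - 1008 + 1554 = 0

Yes, collinear (determinant = 0)


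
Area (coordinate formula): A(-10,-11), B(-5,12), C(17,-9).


-10*(12+ 9) = -210
-5*(-9+ 11) = -10
17*(-11-12) = -391
sum = -611
Area = |-611|/2 = 305.5000

305.5000 sq units


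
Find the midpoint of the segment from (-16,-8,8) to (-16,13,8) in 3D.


Mx = (-16- 16)/2 = -16.0000
My = (-8+13)/2 = 2.5000
Mz = (8+8)/2 = 8.0000

M = (-16.0000, 2.5000, 8.0000)


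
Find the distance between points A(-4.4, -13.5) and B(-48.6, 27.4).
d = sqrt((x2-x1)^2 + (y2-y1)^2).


dx = -48.6 + 4.4 = -44.2
dy = 27.4 + 13.5 = 40.9
d = sqrt(1953.64 + 1672.81) = sqrt(3626.45) = 60.2200

60.2200


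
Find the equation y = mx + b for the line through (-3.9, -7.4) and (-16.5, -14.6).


m = (-7.2)/(-12.6) = 0.5714
b = y1 - m*x1 = -7.4 - (-7.2*(-3.9))/(-12.6) = -7.4 + 2.2286 = -5.1714

y = 0.5714x - 5.1714


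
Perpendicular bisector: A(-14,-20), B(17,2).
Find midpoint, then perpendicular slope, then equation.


Midpoint = (1.5, -9)
Slope of AB = dy/dx = 22/31 = 0.7097
Perp slope = -dx/dy = -31/22 = -1.4091
b = My - (perp slope)*Mx = -9 + (31*1.5)/22 = -9 + 2.1136 = -6.8864

y = -1.4091x - 6.8864


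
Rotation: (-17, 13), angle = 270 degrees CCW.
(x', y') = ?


cos(270) = 0, sin(270) = -1
x' = -17*0 - 13*(-1) = 13
y' = -17*(-1) + 13*0 = 17

(13, 17)


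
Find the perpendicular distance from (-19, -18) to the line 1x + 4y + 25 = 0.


|1*(-19) + 4*(-18) + 25| = |-66| = 66
sqrt(1 + 16) = sqrt(17) = 4.1231
d = 66/sqrt(17) = 16.0074

16.0074


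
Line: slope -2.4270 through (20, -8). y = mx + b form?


y + 8 = -2.4270(x - 20)
y = -2.4270x - 8 + 2.4270*20
y = -2.4270x + 40.5400

y = -2.4270x + 40.5400


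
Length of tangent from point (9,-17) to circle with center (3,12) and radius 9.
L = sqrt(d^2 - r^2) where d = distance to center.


d = sqrt((9-3)^2 + (-17-12)^2) = sqrt(36+841) = 29.6142
L = sqrt(877.0000 - 81) = sqrt(796.0000) = 28.2135

28.2135


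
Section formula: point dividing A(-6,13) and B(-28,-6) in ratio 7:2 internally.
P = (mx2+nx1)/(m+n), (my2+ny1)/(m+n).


Px = (7*(-28) + 2*(-6))/9 = -208/9 = -23.1111
Py = (7*(-6) + 2*13)/9 = -16/9 = -1.7778

P = (-23.1111, -1.7778)


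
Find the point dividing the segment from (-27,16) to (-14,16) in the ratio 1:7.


Px = (1*(-14) + 7*(-27))/8 = -203/8 = -25.3750
Py = (1*16 + 7*16)/8 = 128/8 = 16.0000

P = (-25.3750, 16.0000)


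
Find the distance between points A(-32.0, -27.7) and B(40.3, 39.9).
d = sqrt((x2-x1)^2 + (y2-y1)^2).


dx = 40.3 + 32.0 = 72.3
dy = 39.9 + 27.7 = 67.6
d = sqrt(5227.29 + 4569.76) = sqrt(9797.05) = 98.9800

98.9800


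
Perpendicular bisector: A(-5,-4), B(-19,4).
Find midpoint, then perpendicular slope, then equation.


Midpoint = (-12, 0)
Slope of AB = dy/dx = 8/(-14) = -0.5714
Perp slope = -dx/dy = 14/8 = 1.7500
b = My - (perp slope)*Mx = 0 + (-14*(-12))/8 = 0 + 21.0000 = 21.0000

y = 1.7500x + 21.0000


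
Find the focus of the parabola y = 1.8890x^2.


a = 1.8890
4a = 7.5560
focus = (0, 1/7.5560) = (0, 0.1323)

Focus = (0, 0.1323)


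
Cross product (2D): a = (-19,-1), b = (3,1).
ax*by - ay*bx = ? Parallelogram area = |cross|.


cross = -19*1 + 1*3 = -19 + 3 = -16
Parallelogram area = |-16| = 16

cross = -16, parallelogram area = 16


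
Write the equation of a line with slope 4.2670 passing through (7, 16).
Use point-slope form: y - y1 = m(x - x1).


y - 16 = 4.2670(x - 7)
y = 4.2670x + 16 - 4.2670*7
y = 4.2670x - 13.8690

y = 4.2670x - 13.8690


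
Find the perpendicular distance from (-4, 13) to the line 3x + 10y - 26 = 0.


|3*(-4) + 10*13 - 26| = |92| = 92
sqrt(9 + 100) = sqrt(109) = 10.4403
d = 92/sqrt(109) = 8.8120

8.8120


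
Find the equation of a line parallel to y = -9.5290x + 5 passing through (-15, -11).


Parallel lines have equal slopes.
m2 = -9.5290
b2 = -11 + 9.5290*(-15) = -153.9350

y = -9.5290x - 153.9350


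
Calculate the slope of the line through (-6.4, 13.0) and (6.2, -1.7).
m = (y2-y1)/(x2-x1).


dy = -1.7 - 13.0 = -14.7
dx = 6.2 + 6.4 = 12.6
m = -14.7/12.6 = -1.1667

m = -1.1667


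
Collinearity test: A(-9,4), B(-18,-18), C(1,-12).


-9*(-18+ 12) - 18*(-12-4) + 1*(4+ 18)
= 54 + 288 + 22 = 364

No, not collinear (determinant = 364)


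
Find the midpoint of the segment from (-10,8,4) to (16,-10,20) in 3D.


Mx = (-10+16)/2 = 3.0000
My = (8- 10)/2 = -1.0000
Mz = (4+20)/2 = 12.0000

M = (3.0000, -1.0000, 12.0000)


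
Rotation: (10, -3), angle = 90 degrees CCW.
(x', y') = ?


cos(90) = 0, sin(90) = 1
x' = 10*0 + 3*1 = 3
y' = 10*1 - 3*0 = 10

(3, 10)


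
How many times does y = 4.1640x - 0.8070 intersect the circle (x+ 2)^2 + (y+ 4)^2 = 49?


Substitute y = 4.1640x - 0.8070: (x+ 2)^2 + (4.1640x- 0.8070+ 4)^2 = 49
Expand to Ax^2 + Bx + C = 0, where b-k = 3.193
A = 1+m^2 = 18.338896
B = 2(m(b-k) - h) = 2(4.1640*3.193 + 2) = 30.591304
C = h^2 + (b-k)^2 - r^2 = 4 + 10.195249 - 49 = -34.804751
disc = B^2-4AC = 935.8279 + 2553.1228 = 3488.9507
disc > 0

2 intersection points


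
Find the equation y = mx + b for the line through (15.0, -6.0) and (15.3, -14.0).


m = (-8.0)/(0.3) = -26.6667
b = y1 - m*x1 = -6.0 - (-8.0*15.0)/(0.3) = -6.0 + 400.0000 = 394.0000

y = -26.6667x + 394.0000


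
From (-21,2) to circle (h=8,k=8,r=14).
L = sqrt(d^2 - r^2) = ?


d = sqrt((-21-8)^2 + (2-8)^2) = sqrt(841+36) = 29.6142
L = sqrt(877.0000 - 196) = sqrt(681.0000) = 26.0960

26.0960


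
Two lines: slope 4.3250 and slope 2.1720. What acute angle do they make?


m1-m2 = 2.153
1+m1*m2 = 10.3939
tan(theta) = |2.153/10.3939| = 0.207141
theta = arctan(|2.153/10.3939|) = 11.7028 degrees (acute angle)

11.7028 degrees


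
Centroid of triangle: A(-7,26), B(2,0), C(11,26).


Gx = (-7+2+11)/3 = 6/3 = 2.0000
Gy = (26+0+26)/3 = 52/3 = 17.3333

G = (2.0000, 17.3333)


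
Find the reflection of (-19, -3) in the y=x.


Reflection rule for y=x: (y, x)
(-19, -3) -> (-3, -19)

(-3, -19)


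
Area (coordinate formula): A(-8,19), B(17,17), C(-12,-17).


-8*(17+ 17) = -272
17*(-17-19) = -612
-12*(19-17) = -24
sum = -908
Area = |-908|/2 = 454.0000

454.0000 sq units


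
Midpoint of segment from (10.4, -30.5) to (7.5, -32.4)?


Mx = (10.4 + 7.5)/2 = 17.9/2 = 8.9500
My = (-30.5 - 32.4)/2 = -62.9/2 = -31.4500

(8.9500, -31.4500)


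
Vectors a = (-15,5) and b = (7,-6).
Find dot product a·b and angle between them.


a·b = -15*7 + 5*(-6) = -105 - 30 = -135
|a| = sqrt(225+25) = 15.8114
|b| = sqrt(49+36) = 9.2195
cos(theta) = -135/(sqrt(250)*sqrt(85)) = -135/sqrt(21250) = -0.926092
theta = arccos(-135/sqrt(21250)) = 157.8337 degrees

a·b = -135, theta = 157.8337 deg


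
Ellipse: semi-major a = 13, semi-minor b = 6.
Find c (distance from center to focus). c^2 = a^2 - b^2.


c^2 = 13^2 - 6^2 = 169 - 36 = 133
c = sqrt(133) = 11.5326

c = 11.5326


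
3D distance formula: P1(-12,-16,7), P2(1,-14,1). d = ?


dx=13, dy=2, dz=-6
d = sqrt(169+4+36) = sqrt(209) = 14.4568

14.4568


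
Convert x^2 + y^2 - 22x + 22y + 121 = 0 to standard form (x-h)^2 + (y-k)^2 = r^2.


h = -D/2 = 22/2 = 11
k = -E/2 = -22/2 = -11
r^2 = h^2 + k^2 - F = 121 + 121 - 121 = 121
r = 11

Center (11, -11), radius = 11


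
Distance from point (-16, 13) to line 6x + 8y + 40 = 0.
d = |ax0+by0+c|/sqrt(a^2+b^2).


|6*(-16) + 8*13 + 40| = |48| = 48
sqrt(36 + 64) = sqrt(100) = 10.0000
d = 48/sqrt(100) = 4.8000

4.8000


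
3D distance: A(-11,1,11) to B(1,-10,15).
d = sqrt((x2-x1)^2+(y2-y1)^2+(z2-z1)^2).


dx=12, dy=-11, dz=4
d = sqrt(144+121+16) = sqrt(281) = 16.7631

16.7631


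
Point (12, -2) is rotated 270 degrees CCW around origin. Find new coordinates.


cos(270) = 0, sin(270) = -1
x' = 12*0 + 2*(-1) = -2
y' = 12*(-1) - 2*0 = -12

(-2, -12)


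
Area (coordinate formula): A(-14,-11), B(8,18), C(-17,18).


-14*(18-18) = 0
8*(18+ 11) = 232
-17*(-11-18) = 493
sum = 725
Area = |725|/2 = 362.5000

362.5000 sq units


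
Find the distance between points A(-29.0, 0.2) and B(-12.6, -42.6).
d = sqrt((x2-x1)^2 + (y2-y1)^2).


dx = -12.6 + 29.0 = 16.4
dy = -42.6 - 0.2 = -42.8
d = sqrt(268.96 + 1831.84) = sqrt(2100.8) = 45.8345

45.8345


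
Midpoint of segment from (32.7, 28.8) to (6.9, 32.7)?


Mx = (32.7 + 6.9)/2 = 39.6/2 = 19.8000
My = (28.8 + 32.7)/2 = 61.5/2 = 30.7500

(19.8000, 30.7500)


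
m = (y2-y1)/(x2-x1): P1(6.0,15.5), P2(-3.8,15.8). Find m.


dy = 15.8 - 15.5 = 0.3
dx = -3.8 - 6.0 = -9.8
m = 0.3/(-9.8) = -0.0306

m = -0.0306


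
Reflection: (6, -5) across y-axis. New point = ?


Reflection rule for y-axis: (-x, y)
(6, -5) -> (-6, -5)

(-6, -5)


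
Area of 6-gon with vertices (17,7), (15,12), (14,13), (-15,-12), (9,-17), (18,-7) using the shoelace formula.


sum(xi*y_{i+1}) = 17*12 + 15*13 + 14*(-12) - 15*(-17) + 9*(-7) + 18*7 = 549
sum(yi*x_{i+1}) = 7*15 + 12*14 + 13*(-15) - 12*9 - 17*18 - 7*17 = -455
Area = |549 + 455|/2 = 1004/2 = 502.0000

502.0000 sq units


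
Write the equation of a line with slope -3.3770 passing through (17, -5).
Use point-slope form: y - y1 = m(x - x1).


y + 5 = -3.3770(x - 17)
y = -3.3770x - 5 + 3.3770*17
y = -3.3770x + 52.4090

y = -3.3770x + 52.4090


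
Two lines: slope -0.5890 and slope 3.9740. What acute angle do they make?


m1-m2 = -4.563
1+m1*m2 = -1.340686
tan(theta) = |-4.563/(-1.340686)| = 3.403482
theta = arctan(|-4.563/(-1.340686)|) = 73.6263 degrees (acute angle)

73.6263 degrees


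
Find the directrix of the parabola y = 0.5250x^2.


a = 0.5250
1/(4a) = 0.4762
directrix: y = -0.4762 = -0.4762

y = -0.4762


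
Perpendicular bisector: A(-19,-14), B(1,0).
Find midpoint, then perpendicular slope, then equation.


Midpoint = (-9, -7)
Slope of AB = dy/dx = 14/20 = 0.7000
Perp slope = -dx/dy = -20/14 = -1.4286
b = My - (perp slope)*Mx = -7 + (20*(-9))/14 = -7 - 12.8571 = -19.8571

y = -1.4286x - 19.8571


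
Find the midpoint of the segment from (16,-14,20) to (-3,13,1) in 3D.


Mx = (16- 3)/2 = 6.5000
My = (-14+13)/2 = -0.5000
Mz = (20+1)/2 = 10.5000

M = (6.5000, -0.5000, 10.5000)


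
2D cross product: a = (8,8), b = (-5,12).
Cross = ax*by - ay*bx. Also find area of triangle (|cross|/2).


cross = 8*12 - 8*(-5) = 96 + 40 = 136
Triangle area = |136|/2 = 136/2 = 68.0000

cross = 136, triangle area = 68.0000


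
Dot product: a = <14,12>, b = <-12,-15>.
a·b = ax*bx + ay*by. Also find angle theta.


a·b = 14*(-12) + 12*(-15) = -168 - 180 = -348
|a| = sqrt(196+144) = 18.4391
|b| = sqrt(144+225) = 19.2094
cos(theta) = -348/(sqrt(340)*sqrt(369)) = -348/sqrt(125460) = -0.982487
theta = arccos(-348/sqrt(125460)) = 169.2611 degrees

a·b = -348, theta = 169.2611 deg


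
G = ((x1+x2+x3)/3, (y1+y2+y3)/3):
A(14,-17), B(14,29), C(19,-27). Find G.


Gx = (14+14+19)/3 = 47/3 = 15.6667
Gy = (-17+29- 27)/3 = -15/3 = -5.0000

G = (15.6667, -5.0000)


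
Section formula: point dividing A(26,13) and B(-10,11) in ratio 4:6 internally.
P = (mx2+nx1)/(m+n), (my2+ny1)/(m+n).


Px = (4*(-10) + 6*26)/10 = 116/10 = 11.6000
Py = (4*11 + 6*13)/10 = 122/10 = 12.2000

P = (11.6000, 12.2000)


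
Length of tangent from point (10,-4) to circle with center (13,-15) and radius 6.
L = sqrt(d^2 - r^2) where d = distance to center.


d = sqrt((10-13)^2 + (-4+ 15)^2) = sqrt(9+121) = 11.4018
L = sqrt(130.0000 - 36) = sqrt(94.0000) = 9.6954

9.6954


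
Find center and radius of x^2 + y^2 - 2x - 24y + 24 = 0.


h = -D/2 = 2/2 = 1
k = -E/2 = 24/2 = 12
r^2 = h^2 + k^2 - F = 1 + 144 - 24 = 121
r = 11

Center (1, 12), radius = 11


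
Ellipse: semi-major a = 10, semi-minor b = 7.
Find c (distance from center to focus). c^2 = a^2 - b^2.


c^2 = 10^2 - 7^2 = 100 - 49 = 51
c = sqrt(51) = 7.1414

c = 7.1414


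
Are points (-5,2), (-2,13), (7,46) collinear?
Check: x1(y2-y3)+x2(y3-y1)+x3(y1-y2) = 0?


-5*(13-46) - 2*(46-2) + 7*(2-13)
= 165 - 88 - 77 = 0

Yes, collinear (determinant = 0)


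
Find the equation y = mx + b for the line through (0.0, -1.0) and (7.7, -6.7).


m = (-5.7)/(7.7) = -0.7403
b = y1 - m*x1 = -1.0 - (-5.7*0.0)/(7.7) = -1.0 - 0 = -1.0000

y = -0.7403x - 1.0000


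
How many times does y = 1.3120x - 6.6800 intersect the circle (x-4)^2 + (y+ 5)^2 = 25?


Substitute y = 1.3120x - 6.6800: (x-4)^2 + (1.3120x- 6.6800+ 5)^2 = 25
Expand to Ax^2 + Bx + C = 0, where b-k = -1.68
A = 1+m^2 = 2.721344
B = 2(m(b-k) - h) = 2(1.3120*(-1.68) - 4) = -12.40832
C = h^2 + (b-k)^2 - r^2 = 16 + 2.8224 - 25 = -6.1776
disc = B^2-4AC = 153.9664 + 67.2455 = 221.2119
disc > 0

2 intersection points


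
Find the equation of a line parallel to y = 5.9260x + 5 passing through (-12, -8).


Parallel lines have equal slopes.
m2 = 5.9260
b2 = -8 - 5.9260*(-12) = 63.1120

y = 5.9260x + 63.1120


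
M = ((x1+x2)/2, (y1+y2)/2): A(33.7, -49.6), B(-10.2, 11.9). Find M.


Mx = (33.7 - 10.2)/2 = 23.5/2 = 11.7500
My = (-49.6 + 11.9)/2 = -37.7/2 = -18.8500

(11.7500, -18.8500)


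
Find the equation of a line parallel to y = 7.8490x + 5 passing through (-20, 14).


Parallel lines have equal slopes.
m2 = 7.8490
b2 = 14 - 7.8490*(-20) = 170.9800

y = 7.8490x + 170.9800


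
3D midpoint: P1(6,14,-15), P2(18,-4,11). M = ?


Mx = (6+18)/2 = 12.0000
My = (14- 4)/2 = 5.0000
Mz = (-15+11)/2 = -2.0000

M = (12.0000, 5.0000, -2.0000)


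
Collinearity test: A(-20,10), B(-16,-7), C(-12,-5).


-20*(-7+ 5) - 16*(-5-10) - 12*(10+ 7)
= 40 + 240 - 204 = 76

No, not collinear (determinant = 76)


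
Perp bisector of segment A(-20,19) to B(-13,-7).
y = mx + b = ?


Midpoint = (-16.5, 6)
Slope of AB = dy/dx = -26/7 = -3.7143
Perp slope = -dx/dy = 7/26 = 0.2692
b = My - (perp slope)*Mx = 6 + (7*(-16.5))/(-26) = 6 + 4.4423 = 10.4423

y = 0.2692x + 10.4423


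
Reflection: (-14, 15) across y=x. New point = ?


Reflection rule for y=x: (y, x)
(-14, 15) -> (15, -14)

(15, -14)


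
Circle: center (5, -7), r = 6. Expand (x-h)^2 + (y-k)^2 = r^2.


(x-5)^2 + (y+ 7)^2 = 6^2
D = -2h = -10, E = -2k = 14
F = h^2+k^2-r^2 = 25+49-36 = 38

x^2 + y^2 - 10x + 14y + 38 = 0


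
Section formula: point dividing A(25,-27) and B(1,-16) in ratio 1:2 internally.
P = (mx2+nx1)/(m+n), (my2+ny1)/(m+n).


Px = (1*1 + 2*25)/3 = 51/3 = 17.0000
Py = (1*(-16) + 2*(-27))/3 = -70/3 = -23.3333

P = (17.0000, -23.3333)


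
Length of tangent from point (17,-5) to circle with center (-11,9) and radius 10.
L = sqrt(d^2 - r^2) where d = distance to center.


d = sqrt((17+ 11)^2 + (-5-9)^2) = sqrt(784+196) = 31.3050
L = sqrt(980.0000 - 100) = sqrt(880.0000) = 29.6648

29.6648


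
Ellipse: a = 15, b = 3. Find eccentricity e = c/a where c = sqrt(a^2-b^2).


c = sqrt(225-9) = sqrt(216) = 14.6969
e = c/a = sqrt(216)/15 = 0.9798

e = 0.9798


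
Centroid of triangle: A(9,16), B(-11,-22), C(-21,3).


Gx = (9- 11- 21)/3 = -23/3 = -7.6667
Gy = (16- 22+3)/3 = -3/3 = -1.0000

G = (-7.6667, -1.0000)


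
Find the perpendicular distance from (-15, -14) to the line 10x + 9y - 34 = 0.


|10*(-15) + 9*(-14) - 34| = |-310| = 310
sqrt(100 + 81) = sqrt(181) = 13.4536
d = 310/sqrt(181) = 23.0421

23.0421


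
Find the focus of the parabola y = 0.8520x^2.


a = 0.8520
4a = 3.4080
focus = (0, 1/3.4080) = (0, 0.2934)

Focus = (0, 0.2934)


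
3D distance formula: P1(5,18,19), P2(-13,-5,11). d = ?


dx=-18, dy=-23, dz=-8
d = sqrt(324+529+64) = sqrt(917) = 30.2820

30.2820


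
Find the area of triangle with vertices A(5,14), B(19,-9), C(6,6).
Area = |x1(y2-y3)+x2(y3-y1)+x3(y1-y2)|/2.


5*(-9-6) = -75
19*(6-14) = -152
6*(14+ 9) = 138
sum = -89
Area = |-89|/2 = 44.5000

44.5000 sq units


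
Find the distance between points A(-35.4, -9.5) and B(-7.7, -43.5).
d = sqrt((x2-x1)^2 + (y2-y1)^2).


dx = -7.7 + 35.4 = 27.7
dy = -43.5 + 9.5 = -34.0
d = sqrt(767.29 + 1156.0) = sqrt(1923.29) = 43.8553

43.8553


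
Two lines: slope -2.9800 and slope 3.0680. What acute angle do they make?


m1-m2 = -6.048
1+m1*m2 = -8.14264
tan(theta) = |-6.048/(-8.14264)| = 0.742757
theta = arctan(|-6.048/(-8.14264)|) = 36.6034 degrees (acute angle)

36.6034 degrees


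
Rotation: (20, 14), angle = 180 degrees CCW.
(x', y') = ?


cos(180) = -1, sin(180) = 0
x' = 20*(-1) - 14*0 = -20
y' = 20*0 + 14*(-1) = -14

(-20, -14)


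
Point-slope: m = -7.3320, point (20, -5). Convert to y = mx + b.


y + 5 = -7.3320(x - 20)
y = -7.3320x - 5 + 7.3320*20
y = -7.3320x + 141.6400

y = -7.3320x + 141.6400


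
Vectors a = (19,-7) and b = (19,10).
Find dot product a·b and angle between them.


a·b = 19*19 - 7*10 = 361 - 70 = 291
|a| = sqrt(361+49) = 20.2485
|b| = sqrt(361+100) = 21.4709
cos(theta) = 291/(sqrt(410)*sqrt(461)) = 291/sqrt(189010) = 0.669346
theta = arccos(291/sqrt(189010)) = 47.9834 degrees

a·b = 291, theta = 47.9834 deg


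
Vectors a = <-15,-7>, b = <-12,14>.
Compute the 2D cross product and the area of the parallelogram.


cross = -15*14 + 7*(-12) = -210 - 84 = -294
Parallelogram area = |-294| = 294

cross = -294, parallelogram area = 294


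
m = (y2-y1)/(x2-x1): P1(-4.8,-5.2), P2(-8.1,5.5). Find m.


dy = 5.5 + 5.2 = 10.7
dx = -8.1 + 4.8 = -3.3
m = 10.7/(-3.3) = -3.2424

m = -3.2424


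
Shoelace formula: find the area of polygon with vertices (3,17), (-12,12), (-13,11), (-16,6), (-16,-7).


sum(xi*y_{i+1}) = 3*12 - 12*11 - 13*6 - 16*(-7) - 16*17 = -334
sum(yi*x_{i+1}) = 17*(-12) + 12*(-13) + 11*(-16) + 6*(-16) - 7*3 = -653
Area = |-334 + 653|/2 = 319/2 = 159.5000

159.5000 sq units


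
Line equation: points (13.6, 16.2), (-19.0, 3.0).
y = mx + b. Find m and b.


m = (-13.2)/(-32.6) = 0.4049
b = y1 - m*x1 = 16.2 - (-13.2*13.6)/(-32.6) = 16.2 - 5.5067 = 10.6933

y = 0.4049x + 10.6933


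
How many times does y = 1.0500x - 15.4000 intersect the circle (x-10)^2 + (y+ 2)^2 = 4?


Substitute y = 1.0500x - 15.4000: (x-10)^2 + (1.0500x- 15.4000+ 2)^2 = 4
Expand to Ax^2 + Bx + C = 0, where b-k = -13.4
A = 1+m^2 = 2.1025
B = 2(m(b-k) - h) = 2(1.0500*(-13.4) - 10) = -48.14
C = h^2 + (b-k)^2 - r^2 = 100 + 179.56 - 4 = 275.56
disc = B^2-4AC = 2317.4596 - 2317.4596 = 0
disc = 0

1 intersection point (tangent)


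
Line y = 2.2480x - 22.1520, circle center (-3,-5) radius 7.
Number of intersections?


Substitute y = 2.2480x - 22.1520: (x+ 3)^2 + (2.2480x- 22.1520+ 5)^2 = 49
Expand to Ax^2 + Bx + C = 0, where b-k = -17.152
A = 1+m^2 = 6.053504
B = 2(m(b-k) - h) = 2(2.2480*(-17.152) + 3) = -71.115392
C = h^2 + (b-k)^2 - r^2 = 9 + 294.191104 - 49 = 254.191104
disc = B^2-4AC = 5057.3990 - 6154.9875 = -1097.5885
disc < 0

0 intersection points


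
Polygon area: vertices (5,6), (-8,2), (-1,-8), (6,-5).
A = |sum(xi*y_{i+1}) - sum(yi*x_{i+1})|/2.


sum(xi*y_{i+1}) = 5*2 - 8*(-8) - 1*(-5) + 6*6 = 115
sum(yi*x_{i+1}) = 6*(-8) + 2*(-1) - 8*6 - 5*5 = -123
Area = |115 + 123|/2 = 238/2 = 119.0000

119.0000 sq units


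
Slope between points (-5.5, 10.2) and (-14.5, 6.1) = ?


dy = 6.1 - 10.2 = -4.1
dx = -14.5 + 5.5 = -9.0
m = -4.1/(-9.0) = 0.4556

m = 0.4556


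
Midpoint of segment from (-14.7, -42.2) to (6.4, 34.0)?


Mx = (-14.7 + 6.4)/2 = -8.3/2 = -4.1500
My = (-42.2 + 34.0)/2 = -8.2/2 = -4.1000

(-4.1500, -4.1000)


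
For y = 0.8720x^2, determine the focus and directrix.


a = 0.8720
1/(4a) = 0.2867
Focus = (0, 0.2867)
Directrix: y = -0.2867

Focus = (0, 0.2867), Directrix: y = -0.2867


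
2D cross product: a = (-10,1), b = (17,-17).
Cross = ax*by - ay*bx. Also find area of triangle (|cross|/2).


cross = -10*(-17) - 1*17 = 170 - 17 = 153
Triangle area = |153|/2 = 153/2 = 76.5000

cross = 153, triangle area = 76.5000


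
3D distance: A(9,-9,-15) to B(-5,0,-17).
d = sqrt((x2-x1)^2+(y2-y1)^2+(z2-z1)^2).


dx=-14, dy=9, dz=-2
d = sqrt(196+81+4) = sqrt(281) = 16.7631

16.7631


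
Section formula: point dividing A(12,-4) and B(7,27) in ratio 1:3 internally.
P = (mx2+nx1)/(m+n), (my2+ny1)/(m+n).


Px = (1*7 + 3*12)/4 = 43/4 = 10.7500
Py = (1*27 + 3*(-4))/4 = 15/4 = 3.7500

P = (10.7500, 3.7500)


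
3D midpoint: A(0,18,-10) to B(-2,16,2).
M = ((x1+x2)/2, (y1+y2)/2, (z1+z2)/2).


Mx = (0- 2)/2 = -1.0000
My = (18+16)/2 = 17.0000
Mz = (-10+2)/2 = -4.0000

M = (-1.0000, 17.0000, -4.0000)


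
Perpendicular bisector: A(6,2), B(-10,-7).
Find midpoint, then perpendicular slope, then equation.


Midpoint = (-2, -2.5)
Slope of AB = dy/dx = -9/(-16) = 0.5625
Perp slope = -dx/dy = -16/9 = -1.7778
b = My - (perp slope)*Mx = -2.5 + (-16*(-2))/(-9) = -2.5 - 3.5556 = -6.0556

y = -1.7778x - 6.0556


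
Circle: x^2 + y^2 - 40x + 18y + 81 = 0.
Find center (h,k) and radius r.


h = -D/2 = 40/2 = 20
k = -E/2 = -18/2 = -9
r^2 = h^2 + k^2 - F = 400 + 81 - 81 = 400
r = 20

Center (20, -9), radius = 20


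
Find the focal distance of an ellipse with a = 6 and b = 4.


c^2 = 6^2 - 4^2 = 36 - 16 = 20
c = sqrt(20) = 4.4721

c = 4.4721


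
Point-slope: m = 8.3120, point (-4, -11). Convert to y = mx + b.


y + 11 = 8.3120(x + 4)
y = 8.3120x - 11 - 8.3120*(-4)
y = 8.3120x + 22.2480

y = 8.3120x + 22.2480


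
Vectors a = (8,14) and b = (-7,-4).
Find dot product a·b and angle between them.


a·b = 8*(-7) + 14*(-4) = -56 - 56 = -112
|a| = sqrt(64+196) = 16.1245
|b| = sqrt(49+16) = 8.0623
cos(theta) = -112/(sqrt(260)*sqrt(65)) = -112/sqrt(16900) = -0.861538
theta = arccos(-112/sqrt(16900)) = 149.4898 degrees

a·b = -112, theta = 149.4898 deg


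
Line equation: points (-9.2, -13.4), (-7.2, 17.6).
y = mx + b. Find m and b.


m = (31.0)/(2) = 15.5000
b = y1 - m*x1 = -13.4 - (31.0*(-9.2))/(2) = -13.4 + 142.6000 = 129.2000

y = 15.5000x + 129.2000
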